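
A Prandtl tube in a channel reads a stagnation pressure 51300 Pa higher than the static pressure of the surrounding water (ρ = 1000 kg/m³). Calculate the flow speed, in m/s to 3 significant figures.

10.1 m/s

The dynamic pressure equals the rise in static pressure at the stagnation point: ΔP = ½ρv².
v = √(2ΔP/ρ) = √(2·51300/1000) = 10.1 m/s.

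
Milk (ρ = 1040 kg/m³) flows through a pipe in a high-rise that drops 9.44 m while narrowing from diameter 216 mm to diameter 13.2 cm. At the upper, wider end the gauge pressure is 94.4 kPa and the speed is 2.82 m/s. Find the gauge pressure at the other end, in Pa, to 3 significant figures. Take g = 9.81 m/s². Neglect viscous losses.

By continuity, v₂ = v₁·A₁/A₂ = 2.82·(366/137) = 7.55 m/s.
Bernoulli: P₁ + ½ρv₁² + ρg h₁ = P₂ + ½ρv₂² + ρg h₂, so P₂ = P₁ + ½ρ(v₁² − v₂²) − ρg(h₂ − h₁).
P₂ = 94400 + ½·1040·(2.82² − 7.55²) − 1040·9.81·(−9.44) = 94400 + (-25500) − (-96300) = 165000 Pa.

P₂ ≈ 165000 Pa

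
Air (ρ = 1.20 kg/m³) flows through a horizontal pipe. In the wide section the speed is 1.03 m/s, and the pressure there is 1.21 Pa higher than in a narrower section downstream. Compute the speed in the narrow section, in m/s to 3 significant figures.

v₂ = 1.75 m/s

Horizontal Bernoulli: P₁ + ½ρv₁² = P₂ + ½ρv₂², so v₂² = v₁² + 2(P₁ − P₂)/ρ.
v₂ = √(1.03² + 2·1.21/1.20) = √(1.06 + 2.02) = 1.75 m/s.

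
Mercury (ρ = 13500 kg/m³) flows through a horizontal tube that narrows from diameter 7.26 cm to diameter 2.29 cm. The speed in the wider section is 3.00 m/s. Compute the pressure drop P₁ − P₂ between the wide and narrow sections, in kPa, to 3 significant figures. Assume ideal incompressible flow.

ΔP = 6080 kPa

Continuity gives A₁v₁ = A₂v₂, so v₂ = (41.4 cm²)/(4.12 cm²) × 3.00 m/s = 30.2 m/s.
With no height change, Bernoulli's equation is P₁ + ½ρv₁² = P₂ + ½ρv₂².
P₁ − P₂ = ½·13500·(30.2² − 3.00²) = ½·13500·900 = 6080000 Pa.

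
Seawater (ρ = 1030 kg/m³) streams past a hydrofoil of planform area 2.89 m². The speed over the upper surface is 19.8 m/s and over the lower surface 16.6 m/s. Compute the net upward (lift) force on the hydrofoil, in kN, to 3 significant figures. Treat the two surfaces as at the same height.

From P + ½ρv² = const at equal height, P_low − P_up = ½ρ(v_up² − v_low²).
ΔP = ½·1030·(19.8² − 16.6²) = 60000 Pa.
Lift = ΔP · A = 60000 × 2.89 = 173000 N.

F = 173 kN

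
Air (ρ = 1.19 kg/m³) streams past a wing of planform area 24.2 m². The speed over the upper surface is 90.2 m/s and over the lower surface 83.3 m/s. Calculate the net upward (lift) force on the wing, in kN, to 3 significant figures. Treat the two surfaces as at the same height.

F ≈ 17.2 kN

From P + ½ρv² = const at equal height, P_low − P_up = ½ρ(v_up² − v_low²).
ΔP = ½·1.19·(90.2² − 83.3²) = 712 Pa.
Lift = ΔP · A = 712 × 24.2 = 17200 N.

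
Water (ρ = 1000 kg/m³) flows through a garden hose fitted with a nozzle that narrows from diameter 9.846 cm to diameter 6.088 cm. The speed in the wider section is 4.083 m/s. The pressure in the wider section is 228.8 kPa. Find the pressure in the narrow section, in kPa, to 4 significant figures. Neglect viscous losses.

By continuity, v₂ = v₁·A₁/A₂ = 4.083·(76.14/29.11) = 10.68 m/s.
Bernoulli (h₁ = h₂): P₁ − P₂ = ½ρ(v₂² − v₁²).
P₂ = P₁ − ½ρ(v₂² − v₁²) = 228800 − ½·1000·(10.68² − 4.083²) = 228800 − 48690 = 180100 Pa.

P₂ ≈ 180.1 kPa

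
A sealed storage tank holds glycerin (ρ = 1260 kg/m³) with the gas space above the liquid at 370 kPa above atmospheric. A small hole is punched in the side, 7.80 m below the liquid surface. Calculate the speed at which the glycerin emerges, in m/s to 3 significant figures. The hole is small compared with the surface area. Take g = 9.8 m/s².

Take point 1 at the surface (v₁ ≈ 0) and point 2 at the hole (at atmospheric pressure). Bernoulli: P₁ + ρg h = P_atm + ½ρv₂².
With P₁ − P_atm = 370000 Pa, v₂ = √(2gh + 2ΔP/ρ) = √(2·9.8·7.80 + 2·370000/1260) = 27.2 m/s.

v ≈ 27.2 m/s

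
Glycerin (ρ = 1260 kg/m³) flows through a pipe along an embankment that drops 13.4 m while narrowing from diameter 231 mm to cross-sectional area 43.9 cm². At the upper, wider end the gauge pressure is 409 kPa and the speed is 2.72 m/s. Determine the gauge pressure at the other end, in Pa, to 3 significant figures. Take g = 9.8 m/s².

P₂ ≈ 154000 Pa

Continuity gives A₁v₁ = A₂v₂, so v₂ = (419 cm²)/(43.9 cm²) × 2.72 m/s = 26.0 m/s.
Energy conservation along the streamline gives P₂ = P₁ − ½ρ(v₂² − v₁²) − ρg(h₂ − h₁).
P₂ = 409000 + ½·1260·(2.72² − 26.0²) − 1260·9.8·(−13.4) = 409000 + (-420000) − (-165000) = 154000 Pa.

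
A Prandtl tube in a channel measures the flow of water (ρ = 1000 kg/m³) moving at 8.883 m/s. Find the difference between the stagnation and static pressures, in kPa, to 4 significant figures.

The dynamic pressure equals the rise in static pressure at the stagnation point: ΔP = ½ρv².
ΔP = ½·1000·8.883² = 39450 Pa.

ΔP ≈ 39.45 kPa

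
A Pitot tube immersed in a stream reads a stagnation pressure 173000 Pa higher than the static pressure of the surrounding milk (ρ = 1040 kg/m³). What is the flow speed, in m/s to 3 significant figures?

At the stagnation point the flow is brought to rest, so Bernoulli gives P_stag − P_static = ½ρv².
v = √(2ΔP/ρ) = √(2·173000/1040) = 18.2 m/s.

v ≈ 18.2 m/s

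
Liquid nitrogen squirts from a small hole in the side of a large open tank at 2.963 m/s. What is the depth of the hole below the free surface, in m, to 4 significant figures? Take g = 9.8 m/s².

For a small hole in a large open tank, ½v² = gh, giving h = v²/(2g).
h = 2.963²/(2·9.8) = 8.779/19.60 = 0.4479 m.

h ≈ 0.4479 m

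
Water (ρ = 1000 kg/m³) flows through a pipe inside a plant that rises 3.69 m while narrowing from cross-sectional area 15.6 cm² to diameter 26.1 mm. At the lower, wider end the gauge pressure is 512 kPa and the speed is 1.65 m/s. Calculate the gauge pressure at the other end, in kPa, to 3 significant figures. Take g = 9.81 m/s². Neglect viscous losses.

Continuity gives A₁v₁ = A₂v₂, so v₂ = (15.6 cm²)/(5.35 cm²) × 1.65 m/s = 4.81 m/s.
Applying Bernoulli between the two ends and solving for P₂: P₂ = P₁ + ½ρ(v₁² − v₂²) − ρgΔh.
P₂ = 512000 + ½·1000·(1.65² − 4.81²) − 1000·9.81·(+3.69) = 512000 + (-10200) − (36200) = 466000 Pa.

P₂ = 466 kPa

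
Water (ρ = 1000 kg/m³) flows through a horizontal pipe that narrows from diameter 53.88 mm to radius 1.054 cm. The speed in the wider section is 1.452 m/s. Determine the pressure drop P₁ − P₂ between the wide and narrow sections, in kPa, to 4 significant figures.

43.94 kPa

Mass conservation (A₁v₁ = A₂v₂) gives v₂ = 1.452 × 22.80/3.490 = 9.486 m/s.
Bernoulli (h₁ = h₂): P₁ − P₂ = ½ρ(v₂² − v₁²).
P₁ − P₂ = ½·1000·(9.486² − 1.452²) = ½·1000·87.87 = 43940 Pa.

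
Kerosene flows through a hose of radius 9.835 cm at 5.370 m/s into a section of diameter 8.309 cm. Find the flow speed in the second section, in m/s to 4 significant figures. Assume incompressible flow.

Continuity gives A₁v₁ = A₂v₂, so v₂ = (303.9 cm²)/(54.22 cm²) × 5.370 m/s = 30.09 m/s.

v₂ ≈ 30.09 m/s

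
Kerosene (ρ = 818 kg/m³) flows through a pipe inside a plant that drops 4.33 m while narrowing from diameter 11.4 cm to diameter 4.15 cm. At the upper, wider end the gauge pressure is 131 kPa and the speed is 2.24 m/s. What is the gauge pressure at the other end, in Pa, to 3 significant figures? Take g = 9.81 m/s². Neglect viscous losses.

50900 Pa

By continuity, v₂ = v₁·A₁/A₂ = 2.24·(102/13.5) = 16.9 m/s.
Bernoulli: P₁ + ½ρv₁² + ρg h₁ = P₂ + ½ρv₂² + ρg h₂, so P₂ = P₁ + ½ρ(v₁² − v₂²) − ρg(h₂ − h₁).
P₂ = 131000 + ½·818·(2.24² − 16.9²) − 818·9.81·(−4.33) = 131000 + (-115000) − (-34700) = 50900 Pa.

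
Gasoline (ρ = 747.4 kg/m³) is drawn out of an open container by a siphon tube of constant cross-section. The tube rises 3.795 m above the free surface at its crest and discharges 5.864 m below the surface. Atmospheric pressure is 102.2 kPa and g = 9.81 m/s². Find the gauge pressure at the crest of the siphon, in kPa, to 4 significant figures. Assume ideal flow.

P_gauge ≈ -70.82 kPa

Bernoulli surface→outlet gives ½v² = g·h_out, so v = √(2·9.81·5.864) = 10.73 m/s.
The bore is uniform, so the speed at the crest is the same v. Bernoulli surface→crest: P_atm = P_top + ½ρv² + ρg·h_top.
P_top = 102200 − ½·747.4·10.73² − 747.4·9.81·3.795 = 31380 Pa. So P_gauge = P_top − P_atm = -70820 Pa.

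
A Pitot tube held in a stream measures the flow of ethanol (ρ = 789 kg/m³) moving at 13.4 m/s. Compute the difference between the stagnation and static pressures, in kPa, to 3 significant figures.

ΔP ≈ 70.8 kPa

Bernoulli between the free stream and the stagnation point: ½ρv² = P_stag − P_static.
ΔP = ½·789·13.4² = 70800 Pa.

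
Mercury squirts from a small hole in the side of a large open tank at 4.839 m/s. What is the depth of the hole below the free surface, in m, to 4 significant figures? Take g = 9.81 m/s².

h ≈ 1.193 m

Inverting v = √(2gh) gives h = v² / 2g.
h = 4.839²/(2·9.81) = 23.42/19.62 = 1.193 m.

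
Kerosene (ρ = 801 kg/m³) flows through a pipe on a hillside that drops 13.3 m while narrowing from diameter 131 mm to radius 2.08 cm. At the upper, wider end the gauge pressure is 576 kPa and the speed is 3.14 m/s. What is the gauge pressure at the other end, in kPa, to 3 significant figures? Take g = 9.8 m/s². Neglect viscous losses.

P₂ ≈ 296 kPa

Continuity gives A₁v₁ = A₂v₂, so v₂ = (135 cm²)/(13.6 cm²) × 3.14 m/s = 31.1 m/s.
Bernoulli: P₁ + ½ρv₁² + ρg h₁ = P₂ + ½ρv₂² + ρg h₂, so P₂ = P₁ + ½ρ(v₁² − v₂²) − ρg(h₂ − h₁).
P₂ = 576000 + ½·801·(3.14² − 31.1²) − 801·9.8·(−13.3) = 576000 + (-384000) − (-104000) = 296000 Pa.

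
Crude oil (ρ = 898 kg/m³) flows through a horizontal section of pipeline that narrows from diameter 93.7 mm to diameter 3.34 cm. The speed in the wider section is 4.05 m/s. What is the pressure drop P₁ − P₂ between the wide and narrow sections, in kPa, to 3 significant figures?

449 kPa

Continuity gives A₁v₁ = A₂v₂, so v₂ = (69.0 cm²)/(8.76 cm²) × 4.05 m/s = 31.9 m/s.
Along the horizontal streamline, P + ½ρv² is constant.
P₁ − P₂ = ½·898·(31.9² − 4.05²) = ½·898·1000 = 449000 Pa.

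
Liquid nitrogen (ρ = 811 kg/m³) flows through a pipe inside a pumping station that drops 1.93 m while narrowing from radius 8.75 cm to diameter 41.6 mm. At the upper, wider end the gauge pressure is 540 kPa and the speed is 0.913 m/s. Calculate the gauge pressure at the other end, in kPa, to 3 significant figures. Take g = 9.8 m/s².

450 kPa

Mass conservation (A₁v₁ = A₂v₂) gives v₂ = 0.913 × 241/13.6 = 16.2 m/s.
Applying Bernoulli between the two ends and solving for P₂: P₂ = P₁ + ½ρ(v₁² − v₂²) − ρgΔh.
P₂ = 540000 + ½·811·(0.913² − 16.2²) − 811·9.8·(−1.93) = 540000 + (-106000) − (-15300) = 450000 Pa.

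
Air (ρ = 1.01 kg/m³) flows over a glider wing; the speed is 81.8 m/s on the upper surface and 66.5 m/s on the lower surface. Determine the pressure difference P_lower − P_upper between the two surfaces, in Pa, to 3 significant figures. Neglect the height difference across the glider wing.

With negligible Δh, P + ½ρv² is constant, so P_low − P_up = ½ρ(v_up² − v_low²).
ΔP = ½·1.01·(81.8² − 66.5²) = 1150 Pa.

ΔP ≈ 1150 Pa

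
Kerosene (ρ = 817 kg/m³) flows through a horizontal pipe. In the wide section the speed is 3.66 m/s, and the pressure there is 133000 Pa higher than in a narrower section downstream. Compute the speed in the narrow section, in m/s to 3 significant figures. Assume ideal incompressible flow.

v₂ ≈ 18.4 m/s

With h₁ = h₂, rearranging Bernoulli gives v₂ = √(v₁² + 2ΔP/ρ).
v₂ = √(3.66² + 2·133000/817) = √(13.4 + 326) = 18.4 m/s.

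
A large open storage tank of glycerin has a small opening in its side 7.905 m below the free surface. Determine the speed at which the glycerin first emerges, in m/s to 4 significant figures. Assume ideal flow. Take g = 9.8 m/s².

Torricelli's result v = √(2gh) gives v = √(2·9.8·7.905) = 12.45 m/s.

v ≈ 12.45 m/s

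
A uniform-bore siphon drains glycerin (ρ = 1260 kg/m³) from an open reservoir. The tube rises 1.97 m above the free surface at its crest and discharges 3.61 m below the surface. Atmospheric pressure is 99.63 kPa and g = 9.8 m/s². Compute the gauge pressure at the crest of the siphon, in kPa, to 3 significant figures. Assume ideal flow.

P_gauge ≈ -68.9 kPa

Bernoulli surface→outlet gives ½v² = g·h_out, so v = √(2·9.8·3.61) = 8.41 m/s.
Continuity keeps v the same throughout the tube; from surface to crest, P_atm + 0 = P_top + ½ρv² + ρg·h_top.
P_top = 99630 − ½·1260·8.41² − 1260·9.8·1.97 = 30700 Pa. So P_gauge = P_top − P_atm = -68900 Pa.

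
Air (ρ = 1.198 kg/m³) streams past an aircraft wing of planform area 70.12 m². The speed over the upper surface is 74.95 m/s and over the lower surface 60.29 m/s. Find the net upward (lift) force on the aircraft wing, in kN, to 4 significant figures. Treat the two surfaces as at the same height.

83.27 kN

From P + ½ρv² = const at equal height, P_low − P_up = ½ρ(v_up² − v_low²).
ΔP = ½·1.198·(74.95² − 60.29²) = 1188 Pa.
Lift = ΔP · A = 1188 × 70.12 = 83270 N.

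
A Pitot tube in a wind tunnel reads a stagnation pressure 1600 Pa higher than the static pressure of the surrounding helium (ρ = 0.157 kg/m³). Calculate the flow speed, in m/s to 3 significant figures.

v = 143 m/s

Bernoulli between the free stream and the stagnation point: ½ρv² = P_stag − P_static.
v = √(2ΔP/ρ) = √(2·1600/0.157) = 143 m/s.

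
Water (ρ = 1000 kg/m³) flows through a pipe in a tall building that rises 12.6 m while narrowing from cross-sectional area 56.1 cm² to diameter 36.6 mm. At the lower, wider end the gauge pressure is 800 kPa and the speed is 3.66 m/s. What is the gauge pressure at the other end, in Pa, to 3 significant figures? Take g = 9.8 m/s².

Continuity gives A₁v₁ = A₂v₂, so v₂ = (56.1 cm²)/(10.5 cm²) × 3.66 m/s = 19.5 m/s.
Applying Bernoulli between the two ends and solving for P₂: P₂ = P₁ + ½ρ(v₁² − v₂²) − ρgΔh.
P₂ = 800000 + ½·1000·(3.66² − 19.5²) − 1000·9.8·(+12.6) = 800000 + (-184000) − (123000) = 493000 Pa.

P₂ ≈ 493000 Pa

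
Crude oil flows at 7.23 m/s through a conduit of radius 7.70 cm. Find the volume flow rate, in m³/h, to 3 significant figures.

Q = A·v = 0.0186 m² × 7.23 m/s = 0.135 m³/s.
Converting: 0.135 m³/s × 3600 = 485 m³/h.

Q = 485 m³/h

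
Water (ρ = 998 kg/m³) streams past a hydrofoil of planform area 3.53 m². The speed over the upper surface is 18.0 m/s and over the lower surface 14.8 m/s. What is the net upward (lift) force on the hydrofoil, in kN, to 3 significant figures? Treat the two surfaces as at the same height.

F ≈ 185 kN

With equal heights on the two surfaces, Bernoulli gives P_lower − P_upper = ½ρ(v_upper² − v_lower²).
ΔP = ½·998·(18.0² − 14.8²) = 52400 Pa.
Lift = ΔP · A = 52400 × 3.53 = 185000 N.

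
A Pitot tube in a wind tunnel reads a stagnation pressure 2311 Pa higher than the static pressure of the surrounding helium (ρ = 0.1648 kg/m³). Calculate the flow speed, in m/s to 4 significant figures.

v = 167.5 m/s

The dynamic pressure equals the rise in static pressure at the stagnation point: ΔP = ½ρv².
v = √(2ΔP/ρ) = √(2·2311/0.1648) = 167.5 m/s.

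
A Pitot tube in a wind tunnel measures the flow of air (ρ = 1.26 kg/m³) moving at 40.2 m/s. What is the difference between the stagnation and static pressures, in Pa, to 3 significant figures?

ΔP = 1020 Pa

The dynamic pressure equals the rise in static pressure at the stagnation point: ΔP = ½ρv².
ΔP = ½·1.26·40.2² = 1020 Pa.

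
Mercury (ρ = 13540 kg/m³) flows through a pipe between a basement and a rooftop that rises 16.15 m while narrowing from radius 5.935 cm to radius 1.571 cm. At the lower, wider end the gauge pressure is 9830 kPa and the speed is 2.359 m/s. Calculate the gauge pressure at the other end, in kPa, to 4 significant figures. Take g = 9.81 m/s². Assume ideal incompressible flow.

P₂ = 48.50 kPa

Mass conservation (A₁v₁ = A₂v₂) gives v₂ = 2.359 × 110.7/7.754 = 33.67 m/s.
Energy conservation along the streamline gives P₂ = P₁ − ½ρ(v₂² − v₁²) − ρg(h₂ − h₁).
P₂ = 9830000 + ½·13540·(2.359² − 33.67²) − 13540·9.81·(+16.15) = 9830000 + (-7636000) − (2145000) = 48500 Pa.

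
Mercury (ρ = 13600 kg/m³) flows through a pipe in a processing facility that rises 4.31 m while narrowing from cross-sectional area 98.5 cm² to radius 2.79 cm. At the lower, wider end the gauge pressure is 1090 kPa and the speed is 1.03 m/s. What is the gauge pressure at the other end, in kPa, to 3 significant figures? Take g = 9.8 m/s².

Mass conservation (A₁v₁ = A₂v₂) gives v₂ = 1.03 × 98.5/24.5 = 4.15 m/s.
Applying Bernoulli between the two ends and solving for P₂: P₂ = P₁ + ½ρ(v₁² − v₂²) − ρgΔh.
P₂ = 1090000 + ½·13600·(1.03² − 4.15²) − 13600·9.8·(+4.31) = 1090000 + (-110000) − (574000) = 406000 Pa.

P₂ ≈ 406 kPa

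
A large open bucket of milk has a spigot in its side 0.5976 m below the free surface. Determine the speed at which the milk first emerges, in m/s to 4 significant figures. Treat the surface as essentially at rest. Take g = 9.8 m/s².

With the surface at rest and both surface and jet at atmospheric pressure, Bernoulli gives ρg h = ½ρv², so v = √(2gh) = √(2·9.8·0.5976) = 3.422 m/s.

v = 3.422 m/s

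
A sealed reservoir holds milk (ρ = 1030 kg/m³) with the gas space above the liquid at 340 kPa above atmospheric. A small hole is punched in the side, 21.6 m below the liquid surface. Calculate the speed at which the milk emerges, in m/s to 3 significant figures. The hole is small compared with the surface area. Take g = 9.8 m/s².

v ≈ 32.9 m/s

Take point 1 at the surface (v₁ ≈ 0) and point 2 at the hole (at atmospheric pressure). Bernoulli: P₁ + ρg h = P_atm + ½ρv₂².
With P₁ − P_atm = 340000 Pa, v₂ = √(2gh + 2ΔP/ρ) = √(2·9.8·21.6 + 2·340000/1030) = 32.9 m/s.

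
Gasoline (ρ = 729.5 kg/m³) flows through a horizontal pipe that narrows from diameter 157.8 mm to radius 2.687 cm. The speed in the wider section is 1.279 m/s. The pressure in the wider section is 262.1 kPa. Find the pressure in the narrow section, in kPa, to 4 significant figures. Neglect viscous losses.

By continuity, v₂ = v₁·A₁/A₂ = 1.279·(195.6/22.68) = 11.03 m/s.
The pipe is horizontal, so Bernoulli reduces to P₁ + ½ρv₁² = P₂ + ½ρv₂².
P₂ = P₁ − ½ρ(v₂² − v₁²) = 262100 − ½·729.5·(11.03² − 1.279²) = 262100 − 43760 = 218300 Pa.

P₂ = 218.3 kPa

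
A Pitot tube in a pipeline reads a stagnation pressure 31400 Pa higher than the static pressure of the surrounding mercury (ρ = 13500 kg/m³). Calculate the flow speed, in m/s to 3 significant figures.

Bernoulli between the free stream and the stagnation point: ½ρv² = P_stag − P_static.
v = √(2ΔP/ρ) = √(2·31400/13500) = 2.16 m/s.

v ≈ 2.16 m/s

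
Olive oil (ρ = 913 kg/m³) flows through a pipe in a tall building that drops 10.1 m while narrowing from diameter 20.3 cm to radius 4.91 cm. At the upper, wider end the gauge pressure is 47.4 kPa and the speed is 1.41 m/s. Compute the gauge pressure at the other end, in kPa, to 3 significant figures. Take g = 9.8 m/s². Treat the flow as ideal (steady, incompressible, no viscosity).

122 kPa

Mass conservation (A₁v₁ = A₂v₂) gives v₂ = 1.41 × 324/75.7 = 6.03 m/s.
Applying Bernoulli between the two ends and solving for P₂: P₂ = P₁ + ½ρ(v₁² − v₂²) − ρgΔh.
P₂ = 47400 + ½·913·(1.41² − 6.03²) − 913·9.8·(−10.1) = 47400 + (-15700) − (-90400) = 122000 Pa.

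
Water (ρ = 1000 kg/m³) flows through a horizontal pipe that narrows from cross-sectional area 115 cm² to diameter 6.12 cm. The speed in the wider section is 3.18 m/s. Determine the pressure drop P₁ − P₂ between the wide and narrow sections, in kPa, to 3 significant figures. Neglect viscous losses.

Mass conservation (A₁v₁ = A₂v₂) gives v₂ = 3.18 × 115/29.4 = 12.4 m/s.
With no height change, Bernoulli's equation is P₁ + ½ρv₁² = P₂ + ½ρv₂².
P₁ − P₂ = ½·1000·(12.4² − 3.18²) = ½·1000·144 = 72200 Pa.

ΔP = 72.2 kPa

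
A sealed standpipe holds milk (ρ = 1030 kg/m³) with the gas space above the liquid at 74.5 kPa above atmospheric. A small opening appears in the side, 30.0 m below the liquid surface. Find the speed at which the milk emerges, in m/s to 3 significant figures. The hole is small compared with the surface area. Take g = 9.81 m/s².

Take point 1 at the surface (v₁ ≈ 0) and point 2 at the hole (at atmospheric pressure). Bernoulli: P₁ + ρg h = P_atm + ½ρv₂².
With P₁ − P_atm = 74500 Pa, v₂ = √(2gh + 2ΔP/ρ) = √(2·9.81·30.0 + 2·74500/1030) = 27.1 m/s.

v = 27.1 m/s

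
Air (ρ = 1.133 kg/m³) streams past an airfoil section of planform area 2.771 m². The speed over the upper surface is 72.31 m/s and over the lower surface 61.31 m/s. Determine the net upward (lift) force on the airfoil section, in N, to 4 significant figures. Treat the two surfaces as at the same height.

F ≈ 2307 N

With equal heights on the two surfaces, Bernoulli gives P_lower − P_upper = ½ρ(v_upper² − v_lower²).
ΔP = ½·1.133·(72.31² − 61.31²) = 832.7 Pa.
Lift = ΔP · A = 832.7 × 2.771 = 2307 N.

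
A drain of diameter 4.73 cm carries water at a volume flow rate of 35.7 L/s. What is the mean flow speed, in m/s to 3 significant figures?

v ≈ 20.3 m/s

Q = 35.7 L/s = 0.0357 m³/s.
v = Q/A = 0.0357 / 0.00176 = 20.3 m/s.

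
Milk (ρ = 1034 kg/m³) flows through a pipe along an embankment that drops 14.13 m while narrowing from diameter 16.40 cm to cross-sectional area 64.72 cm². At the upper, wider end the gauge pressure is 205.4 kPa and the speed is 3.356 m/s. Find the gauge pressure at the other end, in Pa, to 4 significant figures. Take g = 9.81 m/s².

The volume flow rate is constant, so v₂ = (A₁/A₂)v₁ = (211.2/64.72)·3.356 = 10.95 m/s.
Energy conservation along the streamline gives P₂ = P₁ − ½ρ(v₂² − v₁²) − ρg(h₂ − h₁).
P₂ = 205400 + ½·1034·(3.356² − 10.95²) − 1034·9.81·(−14.13) = 205400 + (-56210) − (-143300) = 292500 Pa.

P₂ ≈ 292500 Pa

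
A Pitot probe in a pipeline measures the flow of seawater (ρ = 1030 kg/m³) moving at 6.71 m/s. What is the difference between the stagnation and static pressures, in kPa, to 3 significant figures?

ΔP = 23.2 kPa

The dynamic pressure equals the rise in static pressure at the stagnation point: ΔP = ½ρv².
ΔP = ½·1030·6.71² = 23200 Pa.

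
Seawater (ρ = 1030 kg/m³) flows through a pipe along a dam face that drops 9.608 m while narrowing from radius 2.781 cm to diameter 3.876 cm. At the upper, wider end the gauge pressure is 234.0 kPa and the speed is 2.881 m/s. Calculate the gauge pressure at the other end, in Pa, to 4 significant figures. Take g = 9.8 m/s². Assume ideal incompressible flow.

P₂ ≈ 317100 Pa

Mass conservation (A₁v₁ = A₂v₂) gives v₂ = 2.881 × 24.30/11.80 = 5.932 m/s.
Bernoulli: P₁ + ½ρv₁² + ρg h₁ = P₂ + ½ρv₂² + ρg h₂, so P₂ = P₁ + ½ρ(v₁² − v₂²) − ρg(h₂ − h₁).
P₂ = 234000 + ½·1030·(2.881² − 5.932²) − 1030·9.8·(−9.608) = 234000 + (-13850) − (-96980) = 317100 Pa.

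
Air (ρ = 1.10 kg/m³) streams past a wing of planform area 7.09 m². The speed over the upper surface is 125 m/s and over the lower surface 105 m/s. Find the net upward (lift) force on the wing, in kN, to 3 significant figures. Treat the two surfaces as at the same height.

With equal heights on the two surfaces, Bernoulli gives P_lower − P_upper = ½ρ(v_upper² − v_lower²).
ΔP = ½·1.10·(125² − 105²) = 2530 Pa.
Lift = ΔP · A = 2530 × 7.09 = 17900 N.

17.9 kN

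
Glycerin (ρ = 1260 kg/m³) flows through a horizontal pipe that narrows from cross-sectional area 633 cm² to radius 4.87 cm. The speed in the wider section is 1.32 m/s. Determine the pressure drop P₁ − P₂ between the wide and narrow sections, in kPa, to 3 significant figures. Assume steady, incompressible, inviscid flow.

Continuity gives A₁v₁ = A₂v₂, so v₂ = (633 cm²)/(74.5 cm²) × 1.32 m/s = 11.2 m/s.
The pipe is horizontal, so Bernoulli reduces to P₁ + ½ρv₁² = P₂ + ½ρv₂².
P₁ − P₂ = ½·1260·(11.2² − 1.32²) = ½·1260·124 = 78100 Pa.

78.1 kPa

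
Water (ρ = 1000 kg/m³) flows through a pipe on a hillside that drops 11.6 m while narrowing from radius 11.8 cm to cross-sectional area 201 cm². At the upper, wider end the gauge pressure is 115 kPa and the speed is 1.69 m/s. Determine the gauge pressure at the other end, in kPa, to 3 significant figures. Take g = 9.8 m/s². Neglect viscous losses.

223 kPa

Continuity gives A₁v₁ = A₂v₂, so v₂ = (437 cm²)/(201 cm²) × 1.69 m/s = 3.68 m/s.
Bernoulli: P₁ + ½ρv₁² + ρg h₁ = P₂ + ½ρv₂² + ρg h₂, so P₂ = P₁ + ½ρ(v₁² − v₂²) − ρg(h₂ − h₁).
P₂ = 115000 + ½·1000·(1.69² − 3.68²) − 1000·9.8·(−11.6) = 115000 + (-5340) − (-114000) = 223000 Pa.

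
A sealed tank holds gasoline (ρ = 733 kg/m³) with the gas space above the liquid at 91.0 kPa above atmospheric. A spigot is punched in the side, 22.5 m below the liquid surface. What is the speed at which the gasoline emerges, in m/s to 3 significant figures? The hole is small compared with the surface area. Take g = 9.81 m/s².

v = 26.3 m/s

Take point 1 at the surface (v₁ ≈ 0) and point 2 at the hole (at atmospheric pressure). Bernoulli: P₁ + ρg h = P_atm + ½ρv₂².
With P₁ − P_atm = 91000 Pa, v₂ = √(2gh + 2ΔP/ρ) = √(2·9.81·22.5 + 2·91000/733) = 26.3 m/s.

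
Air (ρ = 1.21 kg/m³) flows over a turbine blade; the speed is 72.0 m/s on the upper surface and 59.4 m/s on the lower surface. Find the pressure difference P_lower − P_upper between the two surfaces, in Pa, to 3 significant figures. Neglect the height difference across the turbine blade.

With negligible Δh, P + ½ρv² is constant, so P_low − P_up = ½ρ(v_up² − v_low²).
ΔP = ½·1.21·(72.0² − 59.4²) = 1000 Pa.

ΔP = 1000 Pa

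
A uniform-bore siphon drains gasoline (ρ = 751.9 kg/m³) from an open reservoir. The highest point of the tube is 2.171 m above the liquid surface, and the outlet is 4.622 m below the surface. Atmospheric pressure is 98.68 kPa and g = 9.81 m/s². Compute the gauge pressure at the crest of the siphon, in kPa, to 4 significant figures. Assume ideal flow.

Bernoulli surface→outlet gives ½v² = g·h_out, so v = √(2·9.81·4.622) = 9.523 m/s.
The bore is uniform, so the speed at the crest is the same v. Bernoulli surface→crest: P_atm = P_top + ½ρv² + ρg·h_top.
P_top = 98680 − ½·751.9·9.523² − 751.9·9.81·2.171 = 48570 Pa. So P_gauge = P_top − P_atm = -50110 Pa.

P_gauge ≈ -50.11 kPa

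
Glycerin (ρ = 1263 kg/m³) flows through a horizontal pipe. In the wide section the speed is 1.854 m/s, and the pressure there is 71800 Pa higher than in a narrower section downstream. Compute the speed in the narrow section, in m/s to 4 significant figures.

Horizontal Bernoulli: P₁ + ½ρv₁² = P₂ + ½ρv₂², so v₂² = v₁² + 2(P₁ − P₂)/ρ.
v₂ = √(1.854² + 2·71800/1263) = √(3.437 + 113.7) = 10.82 m/s.

10.82 m/s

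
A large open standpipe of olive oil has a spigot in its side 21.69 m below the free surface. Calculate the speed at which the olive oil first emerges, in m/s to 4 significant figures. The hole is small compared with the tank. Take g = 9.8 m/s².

v ≈ 20.62 m/s

Bernoulli from surface to hole (P equal, v_surface ≈ 0): v = √(2gh) = √(2×9.8×21.69) = 20.62 m/s.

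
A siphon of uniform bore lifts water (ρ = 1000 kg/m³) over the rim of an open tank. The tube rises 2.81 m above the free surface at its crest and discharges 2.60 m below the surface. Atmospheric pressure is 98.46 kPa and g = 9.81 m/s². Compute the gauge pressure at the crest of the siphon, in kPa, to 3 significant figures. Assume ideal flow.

From the surface to the outlet (both open to atmosphere, surface at rest): v = √(2g·h_out) = √(2·9.81·2.60) = 7.14 m/s.
Continuity keeps v the same throughout the tube; from surface to crest, P_atm + 0 = P_top + ½ρv² + ρg·h_top.
P_top = 98460 − ½·1000·7.14² − 1000·9.81·2.81 = 45400 Pa. So P_gauge = P_top − P_atm = -53100 Pa.

P_gauge ≈ -53.1 kPa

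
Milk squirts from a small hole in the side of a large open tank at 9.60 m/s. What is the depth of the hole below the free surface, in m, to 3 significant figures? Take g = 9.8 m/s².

h ≈ 4.70 m

Inverting v = √(2gh) gives h = v² / 2g.
h = 9.60²/(2·9.8) = 92.2/19.60 = 4.70 m.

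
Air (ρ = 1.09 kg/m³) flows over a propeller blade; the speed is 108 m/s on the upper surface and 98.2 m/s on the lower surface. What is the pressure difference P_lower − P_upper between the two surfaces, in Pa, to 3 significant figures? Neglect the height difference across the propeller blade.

ΔP ≈ 1100 Pa

With negligible Δh, P + ½ρv² is constant, so P_low − P_up = ½ρ(v_up² − v_low²).
ΔP = ½·1.09·(108² − 98.2²) = 1100 Pa.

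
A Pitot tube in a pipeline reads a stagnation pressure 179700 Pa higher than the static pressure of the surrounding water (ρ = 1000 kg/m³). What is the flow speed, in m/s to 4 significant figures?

v ≈ 18.96 m/s

The dynamic pressure equals the rise in static pressure at the stagnation point: ΔP = ½ρv².
v = √(2ΔP/ρ) = √(2·179700/1000) = 18.96 m/s.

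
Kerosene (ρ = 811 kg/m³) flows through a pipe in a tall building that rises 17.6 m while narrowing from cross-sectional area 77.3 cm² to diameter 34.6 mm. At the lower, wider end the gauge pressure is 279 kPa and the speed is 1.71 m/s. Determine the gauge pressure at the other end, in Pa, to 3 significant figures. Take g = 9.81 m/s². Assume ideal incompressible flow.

The volume flow rate is constant, so v₂ = (A₁/A₂)v₁ = (77.3/9.40)·1.71 = 14.1 m/s.
Bernoulli: P₁ + ½ρv₁² + ρg h₁ = P₂ + ½ρv₂² + ρg h₂, so P₂ = P₁ + ½ρ(v₁² − v₂²) − ρg(h₂ − h₁).
P₂ = 279000 + ½·811·(1.71² − 14.1²) − 811·9.81·(+17.6) = 279000 + (-79000) − (140000) = 60000 Pa.

60000 Pa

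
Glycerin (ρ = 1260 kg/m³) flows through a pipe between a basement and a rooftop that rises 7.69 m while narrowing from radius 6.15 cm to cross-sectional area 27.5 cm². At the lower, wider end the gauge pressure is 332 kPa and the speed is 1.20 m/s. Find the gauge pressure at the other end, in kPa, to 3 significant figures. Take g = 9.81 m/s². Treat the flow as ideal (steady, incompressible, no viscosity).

P₂ = 221 kPa

Continuity gives A₁v₁ = A₂v₂, so v₂ = (119 cm²)/(27.5 cm²) × 1.20 m/s = 5.18 m/s.
Bernoulli: P₁ + ½ρv₁² + ρg h₁ = P₂ + ½ρv₂² + ρg h₂, so P₂ = P₁ + ½ρ(v₁² − v₂²) − ρg(h₂ − h₁).
P₂ = 332000 + ½·1260·(1.20² − 5.18²) − 1260·9.81·(+7.69) = 332000 + (-16000) − (95100) = 221000 Pa.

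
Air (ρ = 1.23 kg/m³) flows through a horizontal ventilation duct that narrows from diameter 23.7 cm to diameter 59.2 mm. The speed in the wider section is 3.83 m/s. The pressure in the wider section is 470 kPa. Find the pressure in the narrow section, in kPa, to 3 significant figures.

Mass conservation (A₁v₁ = A₂v₂) gives v₂ = 3.83 × 441/27.5 = 61.4 m/s.
With no height change, Bernoulli's equation is P₁ + ½ρv₁² = P₂ + ½ρv₂².
P₂ = P₁ − ½ρ(v₂² − v₁²) = 470000 − ½·1.23·(61.4² − 3.83²) = 470000 − 2310 = 468000 Pa.

P₂ ≈ 468 kPa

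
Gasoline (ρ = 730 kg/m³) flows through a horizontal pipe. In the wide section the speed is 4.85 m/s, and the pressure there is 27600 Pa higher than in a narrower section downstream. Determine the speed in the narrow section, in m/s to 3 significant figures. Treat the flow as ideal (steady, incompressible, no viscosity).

Along the level pipe P + ½ρv² is conserved, hence v₂² = v₁² + 2(P₁ − P₂)/ρ.
v₂ = √(4.85² + 2·27600/730) = √(23.5 + 75.6) = 9.96 m/s.

v₂ ≈ 9.96 m/s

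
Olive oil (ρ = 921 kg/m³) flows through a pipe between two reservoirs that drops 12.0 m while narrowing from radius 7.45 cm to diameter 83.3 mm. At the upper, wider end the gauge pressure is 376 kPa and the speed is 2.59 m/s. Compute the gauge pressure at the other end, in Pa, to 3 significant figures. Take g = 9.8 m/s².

Continuity gives A₁v₁ = A₂v₂, so v₂ = (174 cm²)/(54.5 cm²) × 2.59 m/s = 8.29 m/s.
Bernoulli: P₁ + ½ρv₁² + ρg h₁ = P₂ + ½ρv₂² + ρg h₂, so P₂ = P₁ + ½ρ(v₁² − v₂²) − ρg(h₂ − h₁).
P₂ = 376000 + ½·921·(2.59² − 8.29²) − 921·9.8·(−12.0) = 376000 + (-28500) − (-108000) = 456000 Pa.

P₂ = 456000 Pa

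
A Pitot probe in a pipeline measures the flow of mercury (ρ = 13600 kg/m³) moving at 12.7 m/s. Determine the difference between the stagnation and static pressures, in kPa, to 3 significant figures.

Bernoulli between the free stream and the stagnation point: ½ρv² = P_stag − P_static.
ΔP = ½·13600·12.7² = 1100000 Pa.

ΔP = 1100 kPa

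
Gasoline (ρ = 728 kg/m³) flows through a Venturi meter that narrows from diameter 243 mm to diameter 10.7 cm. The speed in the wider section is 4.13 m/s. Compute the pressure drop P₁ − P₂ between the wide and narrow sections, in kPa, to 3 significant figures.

ΔP ≈ 159 kPa

Continuity gives A₁v₁ = A₂v₂, so v₂ = (464 cm²)/(89.9 cm²) × 4.13 m/s = 21.3 m/s.
Along the horizontal streamline, P + ½ρv² is constant.
P₁ − P₂ = ½·728·(21.3² − 4.13²) = ½·728·437 = 159000 Pa.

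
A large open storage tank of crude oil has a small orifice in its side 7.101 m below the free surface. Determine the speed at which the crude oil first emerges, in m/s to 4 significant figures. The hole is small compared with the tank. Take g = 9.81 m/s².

v = 11.80 m/s

The surface is effectively still and both ends are open, so ½v² = gh and v = √(2·9.81·7.101) = 11.80 m/s.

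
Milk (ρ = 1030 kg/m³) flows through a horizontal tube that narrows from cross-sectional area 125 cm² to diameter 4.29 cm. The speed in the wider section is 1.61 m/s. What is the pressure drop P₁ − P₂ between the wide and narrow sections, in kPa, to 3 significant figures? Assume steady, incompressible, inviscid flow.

By continuity, v₂ = v₁·A₁/A₂ = 1.61·(125/14.5) = 13.9 m/s.
Along the horizontal streamline, P + ½ρv² is constant.
P₁ − P₂ = ½·1030·(13.9² − 1.61²) = ½·1030·191 = 98500 Pa.

98.5 kPa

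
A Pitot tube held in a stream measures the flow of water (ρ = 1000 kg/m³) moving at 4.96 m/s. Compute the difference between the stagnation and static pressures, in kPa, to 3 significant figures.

ΔP = 12.3 kPa

At the stagnation point the flow is brought to rest, so Bernoulli gives P_stag − P_static = ½ρv².
ΔP = ½·1000·4.96² = 12300 Pa.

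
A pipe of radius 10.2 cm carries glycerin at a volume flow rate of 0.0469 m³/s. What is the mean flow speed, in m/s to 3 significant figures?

Q = 0.0469 m³/s = 0.0469 m³/s.
v = Q/A = 0.0469 / 0.0327 = 1.43 m/s.

v ≈ 1.43 m/s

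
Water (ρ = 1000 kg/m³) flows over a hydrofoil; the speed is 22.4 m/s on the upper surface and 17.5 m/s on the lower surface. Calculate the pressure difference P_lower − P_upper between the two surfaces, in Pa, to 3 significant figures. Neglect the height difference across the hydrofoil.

The pressure is lower where the speed is higher: ΔP = ½ρ(v_up² − v_low²).
ΔP = ½·1000·(22.4² − 17.5²) = 97800 Pa.

97800 Pa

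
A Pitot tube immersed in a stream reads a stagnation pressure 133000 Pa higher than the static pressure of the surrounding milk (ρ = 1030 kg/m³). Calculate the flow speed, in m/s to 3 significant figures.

16.1 m/s

Bernoulli between the free stream and the stagnation point: ½ρv² = P_stag − P_static.
v = √(2ΔP/ρ) = √(2·133000/1030) = 16.1 m/s.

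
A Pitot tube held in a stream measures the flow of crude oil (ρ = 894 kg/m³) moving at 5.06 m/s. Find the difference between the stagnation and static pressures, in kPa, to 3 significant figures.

ΔP ≈ 11.4 kPa

Bernoulli between the free stream and the stagnation point: ½ρv² = P_stag − P_static.
ΔP = ½·894·5.06² = 11400 Pa.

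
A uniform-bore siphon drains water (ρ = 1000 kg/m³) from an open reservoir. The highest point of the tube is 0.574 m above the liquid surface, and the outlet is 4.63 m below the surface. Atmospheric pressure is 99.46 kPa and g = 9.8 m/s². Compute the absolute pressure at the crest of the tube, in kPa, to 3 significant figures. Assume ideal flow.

Bernoulli surface→outlet gives ½v² = g·h_out, so v = √(2·9.8·4.63) = 9.53 m/s.
With constant cross-section the crest speed equals v; applying Bernoulli from the surface up to the crest, P_top = P_atm − ½ρv² − ρg·h_top.
P_top = 99460 − ½·1000·9.53² − 1000·9.8·0.574 = 48500 Pa.

P_top = 48.5 kPa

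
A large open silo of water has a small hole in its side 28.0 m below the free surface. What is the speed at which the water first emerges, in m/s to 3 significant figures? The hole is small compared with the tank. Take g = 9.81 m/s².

v = 23.4 m/s

The surface is effectively still and both ends are open, so ½v² = gh and v = √(2·9.81·28.0) = 23.4 m/s.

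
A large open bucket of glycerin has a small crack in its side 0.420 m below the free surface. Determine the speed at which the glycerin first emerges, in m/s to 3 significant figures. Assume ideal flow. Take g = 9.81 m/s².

With the surface at rest and both surface and jet at atmospheric pressure, Bernoulli gives ρg h = ½ρv², so v = √(2gh) = √(2·9.81·0.420) = 2.87 m/s.

v ≈ 2.87 m/s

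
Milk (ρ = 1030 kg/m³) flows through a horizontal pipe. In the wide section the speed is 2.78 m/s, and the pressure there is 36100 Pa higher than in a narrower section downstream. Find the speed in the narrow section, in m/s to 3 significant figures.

v₂ ≈ 8.82 m/s

Horizontal Bernoulli: P₁ + ½ρv₁² = P₂ + ½ρv₂², so v₂² = v₁² + 2(P₁ − P₂)/ρ.
v₂ = √(2.78² + 2·36100/1030) = √(7.73 + 70.1) = 8.82 m/s.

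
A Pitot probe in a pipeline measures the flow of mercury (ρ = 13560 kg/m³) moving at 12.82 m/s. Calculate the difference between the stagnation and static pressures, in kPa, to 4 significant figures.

At the stagnation point the flow is brought to rest, so Bernoulli gives P_stag − P_static = ½ρv².
ΔP = ½·13560·12.82² = 1114000 Pa.

ΔP ≈ 1114 kPa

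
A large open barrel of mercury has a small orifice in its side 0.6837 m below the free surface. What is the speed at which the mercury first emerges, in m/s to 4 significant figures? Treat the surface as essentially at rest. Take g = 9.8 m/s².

With the surface at rest and both surface and jet at atmospheric pressure, Bernoulli gives ρg h = ½ρv², so v = √(2gh) = √(2·9.8·0.6837) = 3.661 m/s.

v ≈ 3.661 m/s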